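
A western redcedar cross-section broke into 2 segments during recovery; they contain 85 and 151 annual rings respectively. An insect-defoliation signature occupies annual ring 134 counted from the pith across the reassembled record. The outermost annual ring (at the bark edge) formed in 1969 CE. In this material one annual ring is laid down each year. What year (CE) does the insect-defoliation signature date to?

Total annual rings = 85 + 151 = 236.
The insect-defoliation signature sits at annual ring 134 from the pith, so 236 − 134 = 102 annual rings formed after it.
1969 − 102 = 1867 CE.

1867 CE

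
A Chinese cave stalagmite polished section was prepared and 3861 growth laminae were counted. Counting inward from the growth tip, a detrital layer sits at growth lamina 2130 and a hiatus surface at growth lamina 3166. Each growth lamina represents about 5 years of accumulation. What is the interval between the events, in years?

Separation: 3166 − 2130 = 1036 growth laminae.
1036 growth laminae at 5 years each span 1036 × 5 = 5180 years.

5180 yr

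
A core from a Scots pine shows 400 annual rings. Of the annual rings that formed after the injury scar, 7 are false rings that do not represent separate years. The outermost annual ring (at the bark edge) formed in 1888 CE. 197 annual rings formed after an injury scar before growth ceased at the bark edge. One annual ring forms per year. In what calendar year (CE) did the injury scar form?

197 annual rings post-date the injury scar.
197 − 7 false = 190 true annual rings after the injury scar.
The annual ring at the bark edge is 1888 CE, so the injury scar dates to 1888 − 190 = 1698 CE.

1698 CE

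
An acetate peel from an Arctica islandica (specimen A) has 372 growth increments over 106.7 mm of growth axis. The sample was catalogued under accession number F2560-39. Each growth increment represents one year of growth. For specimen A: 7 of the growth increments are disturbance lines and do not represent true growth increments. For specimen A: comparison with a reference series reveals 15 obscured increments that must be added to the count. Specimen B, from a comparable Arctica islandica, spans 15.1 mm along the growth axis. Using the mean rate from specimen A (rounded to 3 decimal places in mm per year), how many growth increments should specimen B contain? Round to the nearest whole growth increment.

Specimen A: after corrections the count is 372 − 7 + 15 = 380 growth increments.
A: Extension rate ≈ 106.7 / 380 = 0.281 mm/year.
B spans 15.1 / 0.281 = 53.74 years ≈ 54 growth increments.

54 growth increments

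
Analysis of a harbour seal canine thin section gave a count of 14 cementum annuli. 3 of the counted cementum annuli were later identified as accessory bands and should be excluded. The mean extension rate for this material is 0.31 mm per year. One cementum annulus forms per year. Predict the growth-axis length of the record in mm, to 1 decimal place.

After corrections the count is 14 − 3 = 11 cementum annuli.
Predicted length = 0.31 mm/year × 11 years = 3.4 mm.

3.4 mm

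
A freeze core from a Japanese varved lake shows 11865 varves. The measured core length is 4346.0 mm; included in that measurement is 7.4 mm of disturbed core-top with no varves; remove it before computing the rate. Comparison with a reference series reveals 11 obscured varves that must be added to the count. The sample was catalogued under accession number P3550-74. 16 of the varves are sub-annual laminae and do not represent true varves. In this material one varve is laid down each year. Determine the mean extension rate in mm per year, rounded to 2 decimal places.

0.37 mm per year

True varve count = 11865 − 16 + 11 = 11860.
Removing the 7.4 mm offcut leaves 4346.0 − 7.4 = 4338.6 mm.
Extension rate ≈ 4338.6 / 11860 = 0.37 mm per year.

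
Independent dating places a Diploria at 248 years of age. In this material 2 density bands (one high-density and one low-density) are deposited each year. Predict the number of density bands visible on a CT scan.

With 2 density bands per year, 248 years would produce 248 × 2 = 496 density bands.
So 496 density bands should be present.

496 density bands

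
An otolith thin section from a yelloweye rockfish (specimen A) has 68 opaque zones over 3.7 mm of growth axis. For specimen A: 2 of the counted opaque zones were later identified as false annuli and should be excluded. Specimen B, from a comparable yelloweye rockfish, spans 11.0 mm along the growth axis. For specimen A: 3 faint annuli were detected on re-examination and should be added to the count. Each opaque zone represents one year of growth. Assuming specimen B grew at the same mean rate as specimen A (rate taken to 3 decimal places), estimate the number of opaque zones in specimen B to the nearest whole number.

204 opaque zones

Specimen A: after corrections the count is 68 − 2 + 3 = 69 opaque zones.
A: 3.7 mm over 69 years gives 3.7 / 69 ≈ 0.054 mm/yr.
B spans 11.0 / 0.054 = 203.70 years ≈ 204 opaque zones.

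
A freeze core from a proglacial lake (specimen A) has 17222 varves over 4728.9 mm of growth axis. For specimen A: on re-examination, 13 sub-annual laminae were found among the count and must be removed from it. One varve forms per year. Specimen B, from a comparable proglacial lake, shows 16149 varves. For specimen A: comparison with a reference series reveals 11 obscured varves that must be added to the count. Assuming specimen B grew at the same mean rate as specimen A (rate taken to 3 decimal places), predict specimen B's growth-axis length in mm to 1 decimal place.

Specimen A: true varve count = 17222 − 13 + 11 = 17220.
A: 4728.9 mm over 17220 years gives 4728.9 / 17220 ≈ 0.275 mm per year.
For B, 0.275 mm/year × 16149 years = 4441.0 mm.

4441.0 mm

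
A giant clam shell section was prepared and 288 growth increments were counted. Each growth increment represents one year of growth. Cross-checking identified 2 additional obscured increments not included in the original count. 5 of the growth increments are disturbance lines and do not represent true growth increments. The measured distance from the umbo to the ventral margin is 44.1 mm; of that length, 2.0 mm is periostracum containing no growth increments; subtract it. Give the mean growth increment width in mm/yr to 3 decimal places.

Adjusted count: 288 − 5 + 2 = 285 growth increments.
Net length = 44.1 − 2.0 = 42.1 mm.
42.1 mm over 285 years gives 42.1 / 285 ≈ 0.148 mm/yr.

0.148 mm/yr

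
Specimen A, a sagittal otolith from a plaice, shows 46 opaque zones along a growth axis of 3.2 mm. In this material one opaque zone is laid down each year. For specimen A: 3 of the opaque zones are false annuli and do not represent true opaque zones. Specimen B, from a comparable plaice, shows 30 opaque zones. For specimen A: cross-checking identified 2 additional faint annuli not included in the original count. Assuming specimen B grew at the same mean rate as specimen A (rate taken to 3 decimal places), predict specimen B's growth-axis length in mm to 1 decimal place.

2.1 mm

Specimen A: true opaque zone count = 46 − 3 + 2 = 45.
A: Mean rate = 3.2 mm / 45 years ≈ 0.071 mm/year.
B's length ≈ 0.071 × 30 = 2.1 mm.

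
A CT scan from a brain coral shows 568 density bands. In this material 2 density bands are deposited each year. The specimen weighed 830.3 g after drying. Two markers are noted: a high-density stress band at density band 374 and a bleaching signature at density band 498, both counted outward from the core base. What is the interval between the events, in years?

62 years

498 − 374 = 124 density bands lie between the two events.
124 density bands at 2 per year is 124 / 2 = 62 years.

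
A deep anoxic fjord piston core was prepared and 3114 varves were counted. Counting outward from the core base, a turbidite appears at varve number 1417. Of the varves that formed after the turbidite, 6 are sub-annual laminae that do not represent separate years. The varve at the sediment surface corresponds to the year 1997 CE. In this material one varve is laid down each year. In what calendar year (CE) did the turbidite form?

3114 − 1417 = 1697 varves lie beyond the turbidite toward the sediment surface.
Excluding 6 false varves: 1697 − 6 = 1691.
1997 − 1691 = 306 CE.

306 CE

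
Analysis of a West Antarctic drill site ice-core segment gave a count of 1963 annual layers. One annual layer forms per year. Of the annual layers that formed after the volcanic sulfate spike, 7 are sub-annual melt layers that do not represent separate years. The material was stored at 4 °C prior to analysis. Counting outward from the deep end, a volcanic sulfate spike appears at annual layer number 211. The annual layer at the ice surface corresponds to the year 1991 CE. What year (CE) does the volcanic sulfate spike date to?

246 CE

Between annual layer 211 and the ice surface there are 1963 − 211 = 1752 annual layers.
Excluding 7 false annual layers: 1752 − 7 = 1745.
Counting back 1745 years from 1991 CE places the volcanic sulfate spike in 1991 − 1745 = 246 CE.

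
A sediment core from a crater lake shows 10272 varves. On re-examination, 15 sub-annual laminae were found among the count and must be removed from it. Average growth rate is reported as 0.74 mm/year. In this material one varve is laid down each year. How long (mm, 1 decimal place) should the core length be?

7590.2 mm

True varve count = 10272 − 15 = 10257.
Predicted length = 0.74 mm/year × 10257 years = 7590.2 mm.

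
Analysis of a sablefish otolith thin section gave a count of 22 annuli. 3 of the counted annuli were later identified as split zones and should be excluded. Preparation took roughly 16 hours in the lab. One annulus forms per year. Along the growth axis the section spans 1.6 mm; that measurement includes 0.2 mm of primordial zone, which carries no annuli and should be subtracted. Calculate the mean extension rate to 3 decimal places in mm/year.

0.074 mm/year

Adjusted count: 22 − 3 = 19 annuli.
Net length = 1.6 − 0.2 = 1.4 mm.
1.4 mm over 19 years gives 1.4 / 19 ≈ 0.074 mm/year.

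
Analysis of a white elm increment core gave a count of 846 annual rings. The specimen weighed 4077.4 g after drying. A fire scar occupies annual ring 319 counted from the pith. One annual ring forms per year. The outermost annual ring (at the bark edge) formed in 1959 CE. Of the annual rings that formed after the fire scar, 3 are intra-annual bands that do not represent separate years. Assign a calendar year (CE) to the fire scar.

1435 CE

The fire scar sits at annual ring 319 from the pith, so 846 − 319 = 527 annual rings formed after it.
Removing the 3 false annual rings leaves 527 − 3 = 524 true annual rings beyond the fire scar.
Counting back 524 years from 1959 CE places the fire scar in 1959 − 524 = 1435 CE.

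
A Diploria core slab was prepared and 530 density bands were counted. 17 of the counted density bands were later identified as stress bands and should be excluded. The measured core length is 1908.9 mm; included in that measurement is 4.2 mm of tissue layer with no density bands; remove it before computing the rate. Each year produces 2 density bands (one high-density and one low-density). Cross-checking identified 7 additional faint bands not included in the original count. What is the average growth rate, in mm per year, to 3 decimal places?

7.326 mm per year

Adjusted count: 530 − 17 + 7 = 520 density bands.
Dividing by 2 density bands per year: 520 / 2 = 260 years.
Removing the 4.2 mm offcut leaves 1908.9 − 4.2 = 1904.7 mm.
Mean rate = 1904.7 mm / 260 years ≈ 7.326 mm per year.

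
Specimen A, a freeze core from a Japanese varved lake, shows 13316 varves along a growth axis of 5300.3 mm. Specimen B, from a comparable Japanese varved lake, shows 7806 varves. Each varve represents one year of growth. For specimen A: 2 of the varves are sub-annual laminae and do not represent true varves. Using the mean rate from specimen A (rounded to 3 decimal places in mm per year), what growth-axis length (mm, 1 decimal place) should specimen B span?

Specimen A: correcting the raw count gives 13316 − 2 = 13314 true varves.
A: Mean rate = 5300.3 mm / 13314 years ≈ 0.398 mm per year.
Length of B = 0.398 × 7806 = 3106.8 mm.

3106.8 mm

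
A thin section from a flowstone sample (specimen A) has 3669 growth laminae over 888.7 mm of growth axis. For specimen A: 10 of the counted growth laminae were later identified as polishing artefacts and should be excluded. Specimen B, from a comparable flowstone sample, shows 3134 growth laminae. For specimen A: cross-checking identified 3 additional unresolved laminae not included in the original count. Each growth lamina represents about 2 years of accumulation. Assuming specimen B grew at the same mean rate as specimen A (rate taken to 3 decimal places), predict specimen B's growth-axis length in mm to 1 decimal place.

Specimen A: true growth lamina count = 3669 − 10 + 3 = 3662.
Specimen A: multiplying by 2 years per growth lamina: 3662 × 2 = 7324 years.
A: Mean rate = 888.7 mm / 7324 years ≈ 0.121 mm/yr.
Specimen B: at 2 years per growth lamina, 3134 × 2 = 6268 years. B's length ≈ 0.121 × 6268 = 758.4 mm.

758.4 mm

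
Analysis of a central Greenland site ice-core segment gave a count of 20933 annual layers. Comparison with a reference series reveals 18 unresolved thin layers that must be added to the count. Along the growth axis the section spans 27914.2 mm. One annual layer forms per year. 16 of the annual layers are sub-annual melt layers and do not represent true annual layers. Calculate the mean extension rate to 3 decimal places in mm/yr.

1.333 mm/yr

Correcting the raw count gives 20933 − 16 + 18 = 20935 true annual layers.
Mean rate = 27914.2 mm / 20935 years ≈ 1.333 mm/yr.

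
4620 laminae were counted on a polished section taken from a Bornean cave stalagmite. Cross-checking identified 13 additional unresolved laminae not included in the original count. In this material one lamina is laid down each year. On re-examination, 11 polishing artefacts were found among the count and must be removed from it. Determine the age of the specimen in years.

4622 years

Correcting the raw count gives 4620 − 11 + 13 = 4622 true laminae.
At one lamina per year, that is 4622 years.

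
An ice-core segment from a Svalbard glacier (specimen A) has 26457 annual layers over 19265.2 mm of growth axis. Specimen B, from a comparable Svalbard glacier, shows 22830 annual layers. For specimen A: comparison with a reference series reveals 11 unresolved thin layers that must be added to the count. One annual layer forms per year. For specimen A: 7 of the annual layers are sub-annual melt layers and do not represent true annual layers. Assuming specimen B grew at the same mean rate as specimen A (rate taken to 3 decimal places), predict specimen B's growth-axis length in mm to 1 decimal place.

Specimen A: after corrections the count is 26457 − 7 + 11 = 26461 annual layers.
A: 19265.2 mm over 26461 years gives 19265.2 / 26461 ≈ 0.728 mm/yr.
B's length ≈ 0.728 × 22830 = 16620.2 mm.

16620.2 mm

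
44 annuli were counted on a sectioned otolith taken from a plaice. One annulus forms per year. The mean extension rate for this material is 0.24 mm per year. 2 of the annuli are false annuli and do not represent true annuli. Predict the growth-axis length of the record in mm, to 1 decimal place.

10.1 mm

True annulus count = 44 − 2 = 42.
42 years at 0.24 mm/year gives 0.24 × 42 = 10.1 mm.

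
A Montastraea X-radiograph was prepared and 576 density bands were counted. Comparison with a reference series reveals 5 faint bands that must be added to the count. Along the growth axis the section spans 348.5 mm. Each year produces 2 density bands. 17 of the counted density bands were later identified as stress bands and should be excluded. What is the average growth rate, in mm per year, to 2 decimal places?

After corrections the count is 576 − 17 + 5 = 564 density bands.
564 density bands at 2 per year is 564 / 2 = 282 years.
Mean rate = 348.5 mm / 282 years ≈ 1.24 mm per year.

1.24 mm per year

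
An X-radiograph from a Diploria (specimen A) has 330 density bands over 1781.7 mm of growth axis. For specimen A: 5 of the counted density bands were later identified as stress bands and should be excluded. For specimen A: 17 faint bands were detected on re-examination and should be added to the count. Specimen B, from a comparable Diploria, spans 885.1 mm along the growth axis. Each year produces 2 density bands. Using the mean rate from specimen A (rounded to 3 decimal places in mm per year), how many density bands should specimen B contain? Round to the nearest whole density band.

Specimen A: true density band count = 330 − 5 + 17 = 342.
Specimen A: 342 density bands at 2 per year is 342 / 2 = 171 years.
A: 1781.7 mm over 171 years gives 1781.7 / 171 ≈ 10.419 mm/yr.
Specimen B: 885.1 mm / 10.419 mm per year = 84.95 years; at 2 density bands per year that is 84.95 × 2 ≈ 170 density bands.

170 density bands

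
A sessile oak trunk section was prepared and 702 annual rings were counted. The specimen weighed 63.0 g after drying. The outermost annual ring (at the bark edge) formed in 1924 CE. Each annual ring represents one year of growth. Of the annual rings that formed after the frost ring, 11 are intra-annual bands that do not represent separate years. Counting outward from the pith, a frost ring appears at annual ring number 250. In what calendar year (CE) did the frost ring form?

1483 CE

702 − 250 = 452 annual rings lie beyond the frost ring toward the bark edge.
Removing the 11 false annual rings leaves 452 − 11 = 441 true annual rings beyond the frost ring.
1924 − 441 = 1483 CE.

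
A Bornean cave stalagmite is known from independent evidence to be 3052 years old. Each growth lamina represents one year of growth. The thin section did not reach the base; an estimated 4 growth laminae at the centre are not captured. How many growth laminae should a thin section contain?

3048 growth laminae

At one growth lamina per year, 3052 years correspond to 3052 growth laminae.
3052 − 4 missed = 3048 growth laminae expected in the prepared section.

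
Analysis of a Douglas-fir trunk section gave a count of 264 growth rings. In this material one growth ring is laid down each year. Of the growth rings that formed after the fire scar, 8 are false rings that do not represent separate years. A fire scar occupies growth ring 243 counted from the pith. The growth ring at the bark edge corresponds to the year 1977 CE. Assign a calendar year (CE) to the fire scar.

The fire scar sits at growth ring 243 from the pith, so 264 − 243 = 21 growth rings formed after it.
21 − 8 false = 13 true growth rings after the fire scar.
The growth ring at the bark edge is 1977 CE, so the fire scar dates to 1977 − 13 = 1964 CE.

1964 CE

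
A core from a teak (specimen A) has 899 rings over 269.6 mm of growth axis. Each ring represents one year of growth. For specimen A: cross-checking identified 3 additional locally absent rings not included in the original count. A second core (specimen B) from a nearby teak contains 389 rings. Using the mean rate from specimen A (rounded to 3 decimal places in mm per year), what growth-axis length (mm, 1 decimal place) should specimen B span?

116.3 mm

Specimen A: true ring count = 899 + 3 = 902.
A: 269.6 mm over 902 years gives 269.6 / 902 ≈ 0.299 mm/yr.
B's length ≈ 0.299 × 389 = 116.3 mm.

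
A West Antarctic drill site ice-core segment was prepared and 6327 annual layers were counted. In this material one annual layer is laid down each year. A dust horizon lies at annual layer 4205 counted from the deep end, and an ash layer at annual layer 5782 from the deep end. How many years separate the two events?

1577 yr

5782 − 4205 = 1577 annual layers lie between the two events.
One annual layer per year makes the interval 1577 years.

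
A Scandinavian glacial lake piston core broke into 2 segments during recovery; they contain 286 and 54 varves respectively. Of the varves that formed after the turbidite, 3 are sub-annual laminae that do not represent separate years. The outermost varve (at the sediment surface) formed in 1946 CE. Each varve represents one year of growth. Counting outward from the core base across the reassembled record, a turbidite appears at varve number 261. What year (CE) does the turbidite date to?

Total varves = 286 + 54 = 340.
340 − 261 = 79 varves lie beyond the turbidite toward the sediment surface.
Excluding 3 false varves: 79 − 3 = 76.
Counting back 76 years from 1946 CE places the turbidite in 1946 − 76 = 1870 CE.

1870 CE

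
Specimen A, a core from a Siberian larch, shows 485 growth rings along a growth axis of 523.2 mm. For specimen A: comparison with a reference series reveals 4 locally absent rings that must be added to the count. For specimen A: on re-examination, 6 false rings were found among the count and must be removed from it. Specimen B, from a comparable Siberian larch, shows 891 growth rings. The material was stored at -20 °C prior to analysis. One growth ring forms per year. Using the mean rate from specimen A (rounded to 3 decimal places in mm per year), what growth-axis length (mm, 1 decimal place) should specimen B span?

965.0 mm

Specimen A: adjusted count: 485 − 6 + 4 = 483 growth rings.
A: Mean rate = 523.2 mm / 483 years ≈ 1.083 mm per year.
For B, 1.083 mm/year × 891 years = 965.0 mm.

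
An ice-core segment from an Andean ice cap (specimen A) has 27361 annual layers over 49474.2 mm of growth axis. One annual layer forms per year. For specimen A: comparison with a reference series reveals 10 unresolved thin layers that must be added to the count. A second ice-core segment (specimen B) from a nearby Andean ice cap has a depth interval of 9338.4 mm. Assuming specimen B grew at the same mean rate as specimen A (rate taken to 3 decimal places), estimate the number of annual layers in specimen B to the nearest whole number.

Specimen A: after corrections the count is 27361 + 10 = 27371 annual layers.
A: Mean rate = 49474.2 mm / 27371 years ≈ 1.808 mm per year.
B spans 9338.4 / 1.808 = 5165.04 years ≈ 5165 annual layers.

5165 annual layers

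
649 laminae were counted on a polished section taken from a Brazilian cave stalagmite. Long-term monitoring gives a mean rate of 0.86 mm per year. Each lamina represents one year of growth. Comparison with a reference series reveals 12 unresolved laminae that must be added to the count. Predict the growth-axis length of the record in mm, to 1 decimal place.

After corrections the count is 649 + 12 = 661 laminae.
661 years at 0.86 mm/year gives 0.86 × 661 = 568.5 mm.

568.5 mm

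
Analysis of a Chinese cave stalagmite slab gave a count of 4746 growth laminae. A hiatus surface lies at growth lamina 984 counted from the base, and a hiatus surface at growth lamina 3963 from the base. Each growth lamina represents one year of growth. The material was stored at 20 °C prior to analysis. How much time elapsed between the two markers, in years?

2979 years

3963 − 984 = 2979 growth laminae lie between the two events.
One growth lamina per year makes the interval 2979 years.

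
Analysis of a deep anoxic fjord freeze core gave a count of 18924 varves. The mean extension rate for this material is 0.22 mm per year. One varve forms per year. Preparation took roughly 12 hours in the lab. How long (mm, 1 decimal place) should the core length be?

18924 years of growth are recorded.
18924 years at 0.22 mm/year gives 0.22 × 18924 = 4163.3 mm.

4163.3 mm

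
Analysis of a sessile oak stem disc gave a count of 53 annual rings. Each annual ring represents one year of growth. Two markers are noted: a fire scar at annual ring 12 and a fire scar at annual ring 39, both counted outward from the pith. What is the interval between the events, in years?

Separation: 39 − 12 = 27 annual rings.
That is 27 years at one annual ring per year.

27 years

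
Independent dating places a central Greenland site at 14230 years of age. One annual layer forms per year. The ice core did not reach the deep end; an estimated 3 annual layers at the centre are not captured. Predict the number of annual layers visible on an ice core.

14227 annual layers

At one annual layer per year, 14230 years correspond to 14230 annual layers.
Subtracting the 3 annual layers not captured gives 14230 − 3 = 14227 annual layers in the record.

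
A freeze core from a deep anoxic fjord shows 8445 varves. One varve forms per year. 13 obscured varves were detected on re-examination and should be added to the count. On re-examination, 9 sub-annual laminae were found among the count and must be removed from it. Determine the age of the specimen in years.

8449 yr

Correcting the raw count gives 8445 − 9 + 13 = 8449 true varves.
One varve per year makes the duration 8449 years.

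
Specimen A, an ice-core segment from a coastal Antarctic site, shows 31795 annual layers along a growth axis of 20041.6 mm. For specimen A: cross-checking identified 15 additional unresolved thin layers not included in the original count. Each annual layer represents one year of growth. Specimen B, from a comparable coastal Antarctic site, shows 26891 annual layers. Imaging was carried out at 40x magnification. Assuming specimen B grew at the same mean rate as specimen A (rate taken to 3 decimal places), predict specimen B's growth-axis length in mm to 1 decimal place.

16941.3 mm

Specimen A: after corrections the count is 31795 + 15 = 31810 annual layers.
A: Mean rate = 20041.6 mm / 31810 years ≈ 0.630 mm/year.
Length of B = 0.630 × 26891 = 16941.3 mm.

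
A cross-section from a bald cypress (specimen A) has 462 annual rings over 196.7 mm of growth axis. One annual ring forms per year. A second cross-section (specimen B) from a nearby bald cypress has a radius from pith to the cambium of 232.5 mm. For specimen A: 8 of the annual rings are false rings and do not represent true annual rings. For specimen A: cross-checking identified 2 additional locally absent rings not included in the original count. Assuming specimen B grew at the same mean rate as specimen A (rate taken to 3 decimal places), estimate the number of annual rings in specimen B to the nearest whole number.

Specimen A: correcting the raw count gives 462 − 8 + 2 = 456 true annual rings.
A: Mean rate = 196.7 mm / 456 years ≈ 0.431 mm/year.
B spans 232.5 / 0.431 = 539.44 years ≈ 539 annual rings.

539 annual rings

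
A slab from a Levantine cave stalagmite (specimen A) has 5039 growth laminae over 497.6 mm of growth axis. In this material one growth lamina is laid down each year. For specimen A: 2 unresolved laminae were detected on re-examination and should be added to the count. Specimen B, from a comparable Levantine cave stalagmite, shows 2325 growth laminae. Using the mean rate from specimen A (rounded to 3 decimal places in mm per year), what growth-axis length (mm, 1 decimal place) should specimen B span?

230.2 mm

Specimen A: true growth lamina count = 5039 + 2 = 5041.
A: Extension rate ≈ 497.6 / 5041 = 0.099 mm/yr.
B's length ≈ 0.099 × 2325 = 230.2 mm.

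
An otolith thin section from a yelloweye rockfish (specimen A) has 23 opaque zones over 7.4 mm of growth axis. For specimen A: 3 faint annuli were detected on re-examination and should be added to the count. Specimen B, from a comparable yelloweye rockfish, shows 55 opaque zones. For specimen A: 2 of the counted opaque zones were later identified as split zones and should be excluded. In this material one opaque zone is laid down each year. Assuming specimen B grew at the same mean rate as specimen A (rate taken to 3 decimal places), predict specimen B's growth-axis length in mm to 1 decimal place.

Specimen A: correcting the raw count gives 23 − 2 + 3 = 24 true opaque zones.
A: Mean rate = 7.4 mm / 24 years ≈ 0.308 mm per year.
For B, 0.308 mm/year × 55 years = 16.9 mm.

16.9 mm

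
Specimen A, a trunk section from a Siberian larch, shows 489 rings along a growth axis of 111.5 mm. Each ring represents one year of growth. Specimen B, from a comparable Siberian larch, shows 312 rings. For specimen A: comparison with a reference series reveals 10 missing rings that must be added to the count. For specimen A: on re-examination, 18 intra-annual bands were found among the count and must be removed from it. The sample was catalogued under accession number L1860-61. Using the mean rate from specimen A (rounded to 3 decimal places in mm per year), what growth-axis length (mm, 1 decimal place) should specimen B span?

72.4 mm

Specimen A: after corrections the count is 489 − 18 + 10 = 481 rings.
A: Mean rate = 111.5 mm / 481 years ≈ 0.232 mm/year.
Length of B = 0.232 × 312 = 72.4 mm.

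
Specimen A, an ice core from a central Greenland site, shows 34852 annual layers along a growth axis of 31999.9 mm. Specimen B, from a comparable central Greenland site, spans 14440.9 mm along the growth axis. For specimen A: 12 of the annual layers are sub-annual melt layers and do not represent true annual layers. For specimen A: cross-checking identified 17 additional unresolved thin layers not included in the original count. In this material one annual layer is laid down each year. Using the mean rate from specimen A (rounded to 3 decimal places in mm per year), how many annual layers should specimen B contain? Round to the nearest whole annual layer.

15731 annual layers

Specimen A: after corrections the count is 34852 − 12 + 17 = 34857 annual layers.
A: Extension rate ≈ 31999.9 / 34857 = 0.918 mm per year.
Specimen B: 14440.9 mm / 0.918 mm per year = 15730.83 years ≈ 15731 annual layers.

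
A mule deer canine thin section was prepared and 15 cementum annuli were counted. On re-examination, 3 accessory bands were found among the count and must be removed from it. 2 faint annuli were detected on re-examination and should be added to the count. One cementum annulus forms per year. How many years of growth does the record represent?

Adjusted count: 15 − 3 + 2 = 14 cementum annuli.
At one cementum annulus per year, that is 14 years.

14 years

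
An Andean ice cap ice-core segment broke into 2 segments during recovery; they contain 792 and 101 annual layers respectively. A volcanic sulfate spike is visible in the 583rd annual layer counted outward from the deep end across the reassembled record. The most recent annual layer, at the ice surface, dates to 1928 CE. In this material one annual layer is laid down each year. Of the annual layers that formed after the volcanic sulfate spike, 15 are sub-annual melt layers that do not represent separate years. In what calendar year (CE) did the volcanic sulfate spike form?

1633 CE

Total annual layers = 792 + 101 = 893.
The volcanic sulfate spike sits at annual layer 583 from the deep end, so 893 − 583 = 310 annual layers formed after it.
Removing the 15 false annual layers leaves 310 − 15 = 295 true annual layers beyond the volcanic sulfate spike.
1928 − 295 = 1633 CE.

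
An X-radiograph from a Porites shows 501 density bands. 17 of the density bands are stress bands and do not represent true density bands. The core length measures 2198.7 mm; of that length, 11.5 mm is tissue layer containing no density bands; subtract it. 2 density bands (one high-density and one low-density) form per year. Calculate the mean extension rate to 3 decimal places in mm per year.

Adjusted count: 501 − 17 = 484 density bands.
Dividing by 2 density bands per year: 484 / 2 = 242 years.
Removing the 11.5 mm offcut leaves 2198.7 − 11.5 = 2187.2 mm.
Extension rate ≈ 2187.2 / 242 = 9.038 mm per year.

9.038 mm per year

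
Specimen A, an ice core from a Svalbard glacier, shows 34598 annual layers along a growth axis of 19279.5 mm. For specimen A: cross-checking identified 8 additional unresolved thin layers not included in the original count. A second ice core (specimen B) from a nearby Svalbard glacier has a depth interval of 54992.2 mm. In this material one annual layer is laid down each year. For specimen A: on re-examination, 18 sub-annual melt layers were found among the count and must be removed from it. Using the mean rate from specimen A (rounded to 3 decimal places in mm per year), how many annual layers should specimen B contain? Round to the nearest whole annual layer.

98729 annual layers

Specimen A: correcting the raw count gives 34598 − 18 + 8 = 34588 true annual layers.
A: Mean rate = 19279.5 mm / 34588 years ≈ 0.557 mm/year.
B spans 54992.2 / 0.557 = 98729.26 years ≈ 98729 annual layers.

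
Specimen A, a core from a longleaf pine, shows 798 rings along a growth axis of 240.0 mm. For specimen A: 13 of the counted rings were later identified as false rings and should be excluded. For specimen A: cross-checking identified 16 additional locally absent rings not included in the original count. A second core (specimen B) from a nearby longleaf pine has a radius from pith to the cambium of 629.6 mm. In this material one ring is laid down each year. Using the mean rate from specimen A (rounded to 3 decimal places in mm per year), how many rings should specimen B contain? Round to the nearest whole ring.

Specimen A: correcting the raw count gives 798 − 13 + 16 = 801 true rings.
A: Mean rate = 240.0 mm / 801 years ≈ 0.300 mm per year.
For B, 629.6 / 0.300 = 2098.67 years ≈ 2099 rings.

2099 rings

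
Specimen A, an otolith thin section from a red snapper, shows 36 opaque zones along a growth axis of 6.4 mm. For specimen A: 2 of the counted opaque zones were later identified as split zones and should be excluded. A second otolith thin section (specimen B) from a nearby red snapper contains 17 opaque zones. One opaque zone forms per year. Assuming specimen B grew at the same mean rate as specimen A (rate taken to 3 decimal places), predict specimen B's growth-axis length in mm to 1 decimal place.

Specimen A: after corrections the count is 36 − 2 = 34 opaque zones.
A: Extension rate ≈ 6.4 / 34 = 0.188 mm per year.
For B, 0.188 mm/year × 17 years = 3.2 mm.

3.2 mm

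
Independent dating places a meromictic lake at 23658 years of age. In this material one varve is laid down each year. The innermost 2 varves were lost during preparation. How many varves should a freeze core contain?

One varve per year gives 23658 varves over 23658 years.
Less the 2 uncaptured varves: 23658 − 2 = 23656.

23656 varves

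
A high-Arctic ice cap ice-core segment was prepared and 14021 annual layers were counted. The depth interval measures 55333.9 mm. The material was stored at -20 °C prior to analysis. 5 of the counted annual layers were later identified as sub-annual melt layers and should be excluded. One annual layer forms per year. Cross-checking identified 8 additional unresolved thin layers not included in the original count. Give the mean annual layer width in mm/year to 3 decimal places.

3.946 mm/year

Correcting the raw count gives 14021 − 5 + 8 = 14024 true annual layers.
Extension rate ≈ 55333.9 / 14024 = 3.946 mm/year.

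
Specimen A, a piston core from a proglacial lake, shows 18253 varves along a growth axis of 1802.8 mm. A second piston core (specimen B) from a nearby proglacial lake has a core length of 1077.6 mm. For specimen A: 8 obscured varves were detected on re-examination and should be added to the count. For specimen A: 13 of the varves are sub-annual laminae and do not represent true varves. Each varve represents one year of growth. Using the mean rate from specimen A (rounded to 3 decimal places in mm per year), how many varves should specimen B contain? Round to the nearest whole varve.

Specimen A: adjusted count: 18253 − 13 + 8 = 18248 varves.
A: 1802.8 mm over 18248 years gives 1802.8 / 18248 ≈ 0.099 mm/yr.
B spans 1077.6 / 0.099 = 10884.85 years ≈ 10885 varves.

10885 varves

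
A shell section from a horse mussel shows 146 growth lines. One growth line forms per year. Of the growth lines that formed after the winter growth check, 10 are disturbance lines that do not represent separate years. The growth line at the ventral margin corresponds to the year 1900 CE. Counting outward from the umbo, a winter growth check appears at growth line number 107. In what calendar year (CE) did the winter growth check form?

1871 CE

Between growth line 107 and the ventral margin there are 146 − 107 = 39 growth lines.
Removing the 10 false growth lines leaves 39 − 10 = 29 true growth lines beyond the winter growth check.
Counting back 29 years from 1900 CE places the winter growth check in 1900 − 29 = 1871 CE.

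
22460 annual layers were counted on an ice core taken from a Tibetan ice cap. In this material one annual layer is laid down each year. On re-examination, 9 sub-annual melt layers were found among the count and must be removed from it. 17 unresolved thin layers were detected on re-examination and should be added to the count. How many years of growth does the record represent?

Adjusted count: 22460 − 9 + 17 = 22468 annual layers.
At one annual layer per year, that is 22468 years.

22468 yr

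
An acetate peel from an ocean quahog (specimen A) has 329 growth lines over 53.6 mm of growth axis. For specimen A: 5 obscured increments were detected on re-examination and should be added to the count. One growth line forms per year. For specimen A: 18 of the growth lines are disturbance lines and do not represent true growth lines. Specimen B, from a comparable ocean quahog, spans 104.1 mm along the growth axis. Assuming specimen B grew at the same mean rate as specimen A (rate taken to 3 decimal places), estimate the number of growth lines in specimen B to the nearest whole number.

Specimen A: correcting the raw count gives 329 − 18 + 5 = 316 true growth lines.
A: Extension rate ≈ 53.6 / 316 = 0.170 mm/yr.
B spans 104.1 / 0.170 = 612.35 years ≈ 612 growth lines.

612 growth lines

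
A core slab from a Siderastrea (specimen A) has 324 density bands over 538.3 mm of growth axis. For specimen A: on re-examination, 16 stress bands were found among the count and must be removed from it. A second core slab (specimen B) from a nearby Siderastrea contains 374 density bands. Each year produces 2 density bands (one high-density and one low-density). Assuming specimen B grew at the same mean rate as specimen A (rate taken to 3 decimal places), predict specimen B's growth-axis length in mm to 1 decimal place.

Specimen A: true density band count = 324 − 16 = 308.
Specimen A: dividing by 2 density bands per year: 308 / 2 = 154 years.
A: Extension rate ≈ 538.3 / 154 = 3.495 mm per year.
Specimen B: 374 density bands at 2 per year is 374 / 2 = 187 years. B's length ≈ 3.495 × 187 = 653.6 mm.

653.6 mm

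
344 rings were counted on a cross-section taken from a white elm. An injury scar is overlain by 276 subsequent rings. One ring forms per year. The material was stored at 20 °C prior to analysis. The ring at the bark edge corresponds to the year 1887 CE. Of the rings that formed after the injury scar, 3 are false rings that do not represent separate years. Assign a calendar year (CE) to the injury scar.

1614 CE

276 rings formed after the injury scar.
Excluding 3 false rings: 276 − 3 = 273.
Counting back 273 years from 1887 CE places the injury scar in 1887 − 273 = 1614 CE.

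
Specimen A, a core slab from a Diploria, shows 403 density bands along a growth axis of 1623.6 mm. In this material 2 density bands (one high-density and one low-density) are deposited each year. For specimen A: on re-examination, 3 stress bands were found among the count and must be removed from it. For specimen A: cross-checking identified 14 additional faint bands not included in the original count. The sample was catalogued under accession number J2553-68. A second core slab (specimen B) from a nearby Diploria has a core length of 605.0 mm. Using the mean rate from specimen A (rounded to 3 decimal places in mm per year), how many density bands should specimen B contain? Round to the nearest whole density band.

154 density bands

Specimen A: correcting the raw count gives 403 − 3 + 14 = 414 true density bands.
Specimen A: 414 density bands at 2 per year is 414 / 2 = 207 years.
A: Mean rate = 1623.6 mm / 207 years ≈ 7.843 mm per year.
B spans 605.0 / 7.843 = 77.14 years; at 2 density bands per year that is 77.14 × 2 ≈ 154 density bands.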